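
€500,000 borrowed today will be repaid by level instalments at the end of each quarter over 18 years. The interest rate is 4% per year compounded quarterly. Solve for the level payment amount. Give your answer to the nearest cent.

Level ordinary annuity; solve PV = PMT × [(1 − (1+r)^−n)/r] for PMT.
Periodic rate r = 0.04/4 per quarter; n is counted in quarters.
With n = 72: PMT = 500,000 / ([(1 − (1+r)^−n)/r]) = €9,775.10

€9,775.10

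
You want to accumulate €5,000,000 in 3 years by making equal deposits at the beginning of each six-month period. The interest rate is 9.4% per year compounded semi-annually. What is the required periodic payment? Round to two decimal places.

€707,408.40

Level annuity due; solve FV = PMT × [((1+r)^n − 1)/r] × (1+r) for PMT.
Periodic rate r = 0.094/2 per half-year; n is counted in half-years.
With n = 6: PMT = 5,000,000 / ([((1+r)^n − 1)/r] × (1+r)) = €707,408.40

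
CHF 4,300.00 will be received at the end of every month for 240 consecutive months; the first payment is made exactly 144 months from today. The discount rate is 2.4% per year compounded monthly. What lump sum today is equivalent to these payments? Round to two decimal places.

CHF 615,443.18

Ordinary annuity of 240 payments, first payment at period 144.
Periodic rate r = 0.024/12 per month; n is counted in months.
The ordinary-annuity PV formula values the stream one period before the first payment (period 143); discount that back 143 periods:
PV₀ = 4,300 × [1 − (1+r)^−240] / r × (1+r)^−143 = CHF 615,443.18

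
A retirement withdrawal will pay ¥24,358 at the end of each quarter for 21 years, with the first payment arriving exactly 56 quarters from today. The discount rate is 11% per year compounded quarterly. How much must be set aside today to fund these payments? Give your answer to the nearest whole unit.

Ordinary annuity of 84 payments, first payment at period 56.
Periodic rate r = 0.11/4 per quarter; n is counted in quarters.
The ordinary-annuity PV formula values the stream one period before the first payment (period 55); discount that back 55 periods:
PV₀ = 24,358 × [1 − (1+r)^−84] / r × (1+r)^−55 = ¥178,808

¥178,808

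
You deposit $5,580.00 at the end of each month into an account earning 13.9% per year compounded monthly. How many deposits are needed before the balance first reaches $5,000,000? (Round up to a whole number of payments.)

Periodic rate r = 0.139/12 per month; n is counted in months.
Ordinary annuity FV: 5,000,000 = 5,580 × [((1+r)^n − 1)/r].
(1+r)^n = 1 + 5,000,000 × r / 5,580, so n = ln(1 + 5,000,000·r/5,580) / ln(1+r) = 211.15.
Round up to a whole number of payments: n = 212.

212 payments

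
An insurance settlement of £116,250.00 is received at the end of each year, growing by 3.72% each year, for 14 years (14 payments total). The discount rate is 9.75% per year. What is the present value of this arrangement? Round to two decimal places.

£1,053,909.14

Periodic rate r = 0.0975 per year.
Growing ordinary annuity: PV = PMT₁ × [1 − ((1+g)/(1+r))^n] / (r − g) = 116,250 × [1 − ((1+0.0372)/(1+r))^14] / (r − 0.0372) = £1,053,909.14.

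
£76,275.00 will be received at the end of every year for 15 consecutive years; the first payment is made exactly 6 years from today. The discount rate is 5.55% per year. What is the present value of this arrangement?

Ordinary annuity of 15 payments, first payment at period 6.
Periodic rate r = 0.0555 per year.
The ordinary-annuity PV formula values the stream one period before the first payment (period 5); discount that back 5 periods:
PV₀ = 76,275 × [1 − (1+r)^−15] / r × (1+r)^−5 = £582,476.25

£582,476.25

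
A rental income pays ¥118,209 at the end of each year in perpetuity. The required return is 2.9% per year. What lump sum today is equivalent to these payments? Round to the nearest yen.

Periodic rate r = 0.029 per year.
Level perpetuity: PV = PMT / r = 118,209 / (0.029) = ¥4,076,172.

¥4,076,172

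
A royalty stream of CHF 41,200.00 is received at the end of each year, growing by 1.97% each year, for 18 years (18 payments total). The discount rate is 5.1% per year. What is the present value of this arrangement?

CHF 552,444.89

Periodic rate r = 0.051 per year.
Growing ordinary annuity: PV = PMT₁ × [1 − ((1+g)/(1+r))^n] / (r − g) = 41,200 × [1 − ((1+0.0197)/(1+r))^18] / (r − 0.0197) = CHF 552,444.89.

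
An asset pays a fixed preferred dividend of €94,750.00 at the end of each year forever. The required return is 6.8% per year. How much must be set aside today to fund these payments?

Periodic rate r = 0.068 per year.
Level perpetuity: PV = PMT / r = 94,750 / (0.068) = €1,393,382.35.

€1,393,382.35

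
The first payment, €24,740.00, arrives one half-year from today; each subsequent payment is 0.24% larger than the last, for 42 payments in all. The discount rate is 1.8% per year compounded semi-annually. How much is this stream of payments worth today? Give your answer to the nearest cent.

€903,033.18

Periodic rate r = 0.018/2 per half-year; n is counted in half-years.
Growing ordinary annuity: PV = PMT₁ × [1 − ((1+g)/(1+r))^n] / (r − g) = 24,740 × [1 − ((1+0.0024)/(1+r))^42] / (r − 0.0024) = €903,033.18.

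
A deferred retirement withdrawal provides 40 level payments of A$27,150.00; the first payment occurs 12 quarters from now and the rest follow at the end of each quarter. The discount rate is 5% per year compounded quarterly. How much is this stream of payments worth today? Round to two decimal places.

Ordinary annuity of 40 payments, first payment at period 12.
Periodic rate r = 0.05/4 per quarter; n is counted in quarters.
The ordinary-annuity PV formula values the stream one period before the first payment (period 11); discount that back 11 periods:
PV₀ = 27,150 × [1 − (1+r)^−40] / r × (1+r)^−11 = A$741,894.86

A$741,894.86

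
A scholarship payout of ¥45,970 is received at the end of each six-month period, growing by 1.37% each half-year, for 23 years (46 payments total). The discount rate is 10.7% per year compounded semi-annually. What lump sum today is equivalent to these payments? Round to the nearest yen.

¥958,582

Periodic rate r = 0.107/2 per half-year; n is counted in half-years.
Growing ordinary annuity: PV = PMT₁ × [1 − ((1+g)/(1+r))^n] / (r − g) = 45,970 × [1 − ((1+0.0137)/(1+r))^46] / (r − 0.0137) = ¥958,582.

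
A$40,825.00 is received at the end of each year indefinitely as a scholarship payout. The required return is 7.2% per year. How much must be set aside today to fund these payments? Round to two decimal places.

A$567,013.89

Periodic rate r = 0.072 per year.
Level perpetuity: PV = PMT / r = 40,825 / (0.072) = A$567,013.89.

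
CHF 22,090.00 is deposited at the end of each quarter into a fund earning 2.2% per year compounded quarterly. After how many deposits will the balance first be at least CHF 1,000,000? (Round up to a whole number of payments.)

41 payments

Periodic rate r = 0.022/4 per quarter; n is counted in quarters.
Ordinary annuity FV: 1,000,000 = 22,090 × [((1+r)^n − 1)/r].
(1+r)^n = 1 + 1,000,000 × r / 22,090, so n = ln(1 + 1,000,000·r/22,090) / ln(1+r) = 40.53.
Round up to a whole number of payments: n = 41.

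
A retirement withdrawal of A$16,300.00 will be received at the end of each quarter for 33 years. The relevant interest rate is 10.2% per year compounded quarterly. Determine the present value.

This is an ordinary annuity: 132 payments of A$16,300.00 at the end of each quarter.
Periodic rate r = 0.102/4 per quarter; n is counted in quarters.
PV = PMT × [(1 − (1+r)^−n)/r] = 16,300 × [1 − (1+r)^−132] / r = A$616,193.86

A$616,193.86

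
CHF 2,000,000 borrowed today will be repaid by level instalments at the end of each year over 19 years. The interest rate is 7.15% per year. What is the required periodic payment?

Level ordinary annuity; solve PV = PMT × [(1 − (1+r)^−n)/r] for PMT.
Periodic rate r = 0.0715 per year.
With n = 19: PMT = 2,000,000 / ([(1 − (1+r)^−n)/r]) = CHF 195,688.19

CHF 195,688.19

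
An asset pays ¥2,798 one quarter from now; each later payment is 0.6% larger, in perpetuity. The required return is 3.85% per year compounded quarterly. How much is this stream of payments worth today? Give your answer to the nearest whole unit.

¥771,862

Periodic rate r = 0.0385/4 per quarter.
Growing perpetuity (Gordon): PV = PMT₁ / (r − g) = 2,798 / (r − 0.006) = ¥771,862.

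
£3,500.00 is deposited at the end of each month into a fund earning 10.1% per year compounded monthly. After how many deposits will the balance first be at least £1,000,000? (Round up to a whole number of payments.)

147 payments

Periodic rate r = 0.101/12 per month; n is counted in months.
Ordinary annuity FV: 1,000,000 = 3,500 × [((1+r)^n − 1)/r].
(1+r)^n = 1 + 1,000,000 × r / 3,500, so n = ln(1 + 1,000,000·r/3,500) / ln(1+r) = 146.18.
Round up to a whole number of payments: n = 147.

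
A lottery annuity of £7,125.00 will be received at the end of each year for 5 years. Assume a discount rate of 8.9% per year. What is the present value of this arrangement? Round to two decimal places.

£27,785.82

This is an ordinary annuity: 5 payments of £7,125.00 at the end of each year.
Periodic rate r = 0.089 per year.
PV = PMT × [(1 − (1+r)^−n)/r] = 7,125 × [1 − (1+r)^−5] / r = £27,785.82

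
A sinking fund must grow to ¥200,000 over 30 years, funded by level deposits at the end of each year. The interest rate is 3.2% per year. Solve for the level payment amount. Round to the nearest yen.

Level ordinary annuity; solve FV = PMT × [((1+r)^n − 1)/r] for PMT.
Periodic rate r = 0.032 per year.
With n = 30: PMT = 200,000 / ([((1+r)^n − 1)/r]) = ¥4,069

¥4,069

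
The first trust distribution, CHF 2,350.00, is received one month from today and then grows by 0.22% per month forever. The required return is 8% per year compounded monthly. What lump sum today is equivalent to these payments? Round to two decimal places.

Periodic rate r = 0.08/12 per month.
Growing perpetuity (Gordon): PV = PMT₁ / (r − g) = 2,350 / (r − 0.0022) = CHF 526,119.40.

CHF 526,119.40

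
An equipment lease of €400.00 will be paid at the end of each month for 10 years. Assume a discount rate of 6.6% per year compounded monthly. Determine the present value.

This is an ordinary annuity: 120 payments of €400.00 at the end of each month.
Periodic rate r = 0.066/12 per month; n is counted in months.
PV = PMT × [(1 − (1+r)^−n)/r] = 400 × [1 − (1+r)^−120] / r = €35,070.05

€35,070.05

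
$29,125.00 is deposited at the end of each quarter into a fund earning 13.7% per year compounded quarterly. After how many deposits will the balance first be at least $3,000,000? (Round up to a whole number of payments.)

45 payments

Periodic rate r = 0.137/4 per quarter; n is counted in quarters.
Ordinary annuity FV: 3,000,000 = 29,125 × [((1+r)^n − 1)/r].
(1+r)^n = 1 + 3,000,000 × r / 29,125, so n = ln(1 + 3,000,000·r/29,125) / ln(1+r) = 44.85.
Round up to a whole number of payments: n = 45.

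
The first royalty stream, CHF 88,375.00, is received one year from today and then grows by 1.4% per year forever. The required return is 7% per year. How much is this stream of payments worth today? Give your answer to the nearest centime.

CHF 1,578,125.00

Periodic rate r = 0.07 per year.
Growing perpetuity (Gordon): PV = PMT₁ / (r − g) = 88,375 / (r − 0.014) = CHF 1,578,125.00.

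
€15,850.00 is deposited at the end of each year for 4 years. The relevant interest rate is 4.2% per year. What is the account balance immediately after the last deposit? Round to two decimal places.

This is an ordinary annuity: 4 deposits of €15,850.00 at the end of each year.
Periodic rate r = 0.042 per year.
FV = PMT × [((1+r)^n − 1)/r] = 15,850 × [(1+r)^4 − 1] / r = €67,507.21

€67,507.21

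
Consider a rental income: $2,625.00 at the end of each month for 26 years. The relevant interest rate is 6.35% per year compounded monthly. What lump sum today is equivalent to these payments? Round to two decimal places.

This is an ordinary annuity: 312 payments of $2,625.00 at the end of each month.
Periodic rate r = 0.0635/12 per month; n is counted in months.
PV = PMT × [(1 − (1+r)^−n)/r] = 2,625 × [1 − (1+r)^−312] / r = $400,474.17

$400,474.17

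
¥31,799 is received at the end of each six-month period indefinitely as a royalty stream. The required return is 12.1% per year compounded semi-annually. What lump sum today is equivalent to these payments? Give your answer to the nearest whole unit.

Periodic rate r = 0.121/2 per half-year.
Level perpetuity: PV = PMT / r = 31,799 / (0.121/2) = ¥525,603.

¥525,603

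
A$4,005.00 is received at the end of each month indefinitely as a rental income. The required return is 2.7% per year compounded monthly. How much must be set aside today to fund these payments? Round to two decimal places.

Periodic rate r = 0.027/12 per month.
Level perpetuity: PV = PMT / r = 4,005 / (0.027/12) = A$1,780,000.00.

A$1,780,000.00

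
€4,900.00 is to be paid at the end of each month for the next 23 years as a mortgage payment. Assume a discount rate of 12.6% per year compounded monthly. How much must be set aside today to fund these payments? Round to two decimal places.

€440,546.07

This is an ordinary annuity: 276 payments of €4,900.00 at the end of each month.
Periodic rate r = 0.126/12 per month; n is counted in months.
PV = PMT × [(1 − (1+r)^−n)/r] = 4,900 × [1 − (1+r)^−276] / r = €440,546.07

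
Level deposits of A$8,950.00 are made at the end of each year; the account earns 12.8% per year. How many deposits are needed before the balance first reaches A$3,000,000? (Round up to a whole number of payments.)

32 payments

Periodic rate r = 0.128 per year.
Ordinary annuity FV: 3,000,000 = 8,950 × [((1+r)^n − 1)/r].
(1+r)^n = 1 + 3,000,000 × r / 8,950, so n = ln(1 + 3,000,000·r/8,950) / ln(1+r) = 31.40.
Round up to a whole number of payments: n = 32.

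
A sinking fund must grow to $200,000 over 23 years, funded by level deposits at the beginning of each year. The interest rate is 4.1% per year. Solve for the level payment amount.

Level annuity due; solve FV = PMT × [((1+r)^n − 1)/r] × (1+r) for PMT.
Periodic rate r = 0.041 per year.
With n = 23: PMT = 200,000 / ([((1+r)^n − 1)/r] × (1+r)) = $5,182.93

$5,182.93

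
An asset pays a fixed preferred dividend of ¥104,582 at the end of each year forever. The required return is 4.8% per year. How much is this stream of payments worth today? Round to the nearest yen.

Periodic rate r = 0.048 per year.
Level perpetuity: PV = PMT / r = 104,582 / (0.048) = ¥2,178,792.

¥2,178,792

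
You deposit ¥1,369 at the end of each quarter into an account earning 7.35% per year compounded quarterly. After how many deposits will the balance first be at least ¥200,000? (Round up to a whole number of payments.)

72 payments

Periodic rate r = 0.0735/4 per quarter; n is counted in quarters.
Ordinary annuity FV: 200,000 = 1,369 × [((1+r)^n − 1)/r].
(1+r)^n = 1 + 200,000 × r / 1,369, so n = ln(1 + 200,000·r/1,369) / ln(1+r) = 71.62.
Round up to a whole number of payments: n = 72.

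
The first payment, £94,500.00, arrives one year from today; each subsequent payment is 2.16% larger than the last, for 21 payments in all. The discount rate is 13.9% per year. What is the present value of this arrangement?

£722,968.65

Periodic rate r = 0.139 per year.
Growing ordinary annuity: PV = PMT₁ × [1 − ((1+g)/(1+r))^n] / (r − g) = 94,500 × [1 − ((1+0.0216)/(1+r))^21] / (r − 0.0216) = £722,968.65.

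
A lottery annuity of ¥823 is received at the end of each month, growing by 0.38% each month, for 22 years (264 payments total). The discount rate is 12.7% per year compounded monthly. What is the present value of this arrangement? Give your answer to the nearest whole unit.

Periodic rate r = 0.127/12 per month; n is counted in months.
Growing ordinary annuity: PV = PMT₁ × [1 − ((1+g)/(1+r))^n] / (r − g) = 823 × [1 − ((1+0.0038)/(1+r))^264] / (r − 0.0038) = ¥100,826.

¥100,826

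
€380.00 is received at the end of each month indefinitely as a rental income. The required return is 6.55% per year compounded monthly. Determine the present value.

€69,618.32

Periodic rate r = 0.0655/12 per month.
Level perpetuity: PV = PMT / r = 380 / (0.0655/12) = €69,618.32.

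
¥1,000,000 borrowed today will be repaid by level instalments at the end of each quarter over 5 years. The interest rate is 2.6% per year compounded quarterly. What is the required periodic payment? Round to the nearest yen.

¥53,482

Level ordinary annuity; solve PV = PMT × [(1 − (1+r)^−n)/r] for PMT.
Periodic rate r = 0.026/4 per quarter; n is counted in quarters.
With n = 20: PMT = 1,000,000 / ([(1 − (1+r)^−n)/r]) = ¥53,482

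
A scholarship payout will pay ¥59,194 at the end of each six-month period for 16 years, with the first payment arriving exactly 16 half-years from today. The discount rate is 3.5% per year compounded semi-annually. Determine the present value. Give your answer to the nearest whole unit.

Ordinary annuity of 32 payments, first payment at period 16.
Periodic rate r = 0.035/2 per half-year; n is counted in half-years.
The ordinary-annuity PV formula values the stream one period before the first payment (period 15); discount that back 15 periods:
PV₀ = 59,194 × [1 − (1+r)^−32] / r × (1+r)^−15 = ¥1,110,838

¥1,110,838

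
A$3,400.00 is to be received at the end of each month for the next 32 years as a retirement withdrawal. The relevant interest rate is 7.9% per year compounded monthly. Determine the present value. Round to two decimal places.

A$474,890.03

This is an ordinary annuity: 384 payments of A$3,400.00 at the end of each month.
Periodic rate r = 0.079/12 per month; n is counted in months.
PV = PMT × [(1 − (1+r)^−n)/r] = 3,400 × [1 − (1+r)^−384] / r = A$474,890.03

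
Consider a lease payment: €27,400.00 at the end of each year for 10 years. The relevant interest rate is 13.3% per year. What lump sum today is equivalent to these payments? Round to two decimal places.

This is an ordinary annuity: 10 payments of €27,400.00 at the end of each year.
Periodic rate r = 0.133 per year.
PV = PMT × [(1 − (1+r)^−n)/r] = 27,400 × [1 − (1+r)^−10] / r = €146,913.36

€146,913.36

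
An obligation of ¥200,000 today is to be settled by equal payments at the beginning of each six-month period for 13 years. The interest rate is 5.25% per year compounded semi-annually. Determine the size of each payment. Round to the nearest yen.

¥10,436

Level annuity due; solve PV = PMT × [(1 − (1+r)^−n)/r] × (1+r) for PMT.
Periodic rate r = 0.0525/2 per half-year; n is counted in half-years.
With n = 26: PMT = 200,000 / ([(1 − (1+r)^−n)/r] × (1+r)) = ¥10,436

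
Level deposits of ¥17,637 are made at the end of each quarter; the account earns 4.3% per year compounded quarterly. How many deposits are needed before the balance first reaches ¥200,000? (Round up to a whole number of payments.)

11 payments

Periodic rate r = 0.043/4 per quarter; n is counted in quarters.
Ordinary annuity FV: 200,000 = 17,637 × [((1+r)^n − 1)/r].
(1+r)^n = 1 + 200,000 × r / 17,637, so n = ln(1 + 200,000·r/17,637) / ln(1+r) = 10.76.
Round up to a whole number of payments: n = 11.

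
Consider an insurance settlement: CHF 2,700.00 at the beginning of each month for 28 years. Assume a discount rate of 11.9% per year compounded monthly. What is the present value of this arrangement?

This is an annuity due: 336 payments of CHF 2,700.00 at the beginning of each month.
Periodic rate r = 0.119/12 per month; n is counted in months.
PV = PMT × [(1 − (1+r)^−n)/r] × (1+r) = 2,700 × [1 − (1+r)^−336] / r × (1+r) = CHF 264,984.04

CHF 264,984.04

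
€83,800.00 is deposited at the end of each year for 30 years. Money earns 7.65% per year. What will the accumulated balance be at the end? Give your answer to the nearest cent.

€8,904,658.25

This is an ordinary annuity: 30 deposits of €83,800.00 at the end of each year.
Periodic rate r = 0.0765 per year.
FV = PMT × [((1+r)^n − 1)/r] = 83,800 × [(1+r)^30 − 1] / r = €8,904,658.25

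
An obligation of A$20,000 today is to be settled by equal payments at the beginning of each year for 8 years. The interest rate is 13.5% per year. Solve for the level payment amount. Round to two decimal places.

A$3,735.09

Level annuity due; solve PV = PMT × [(1 − (1+r)^−n)/r] × (1+r) for PMT.
Periodic rate r = 0.135 per year.
With n = 8: PMT = 20,000 / ([(1 − (1+r)^−n)/r] × (1+r)) = A$3,735.09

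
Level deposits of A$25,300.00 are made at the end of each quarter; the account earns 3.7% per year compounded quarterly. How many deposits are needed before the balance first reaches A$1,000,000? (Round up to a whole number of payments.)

Periodic rate r = 0.037/4 per quarter; n is counted in quarters.
Ordinary annuity FV: 1,000,000 = 25,300 × [((1+r)^n − 1)/r].
(1+r)^n = 1 + 1,000,000 × r / 25,300, so n = ln(1 + 1,000,000·r/25,300) / ln(1+r) = 33.84.
Round up to a whole number of payments: n = 34.

34 payments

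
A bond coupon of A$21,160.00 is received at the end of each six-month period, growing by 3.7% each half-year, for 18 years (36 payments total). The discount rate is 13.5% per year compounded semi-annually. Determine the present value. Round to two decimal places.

Periodic rate r = 0.135/2 per half-year; n is counted in half-years.
Growing ordinary annuity: PV = PMT₁ × [1 − ((1+g)/(1+r))^n] / (r − g) = 21,160 × [1 − ((1+0.037)/(1+r))^36] / (r − 0.037) = A$449,423.36.

A$449,423.36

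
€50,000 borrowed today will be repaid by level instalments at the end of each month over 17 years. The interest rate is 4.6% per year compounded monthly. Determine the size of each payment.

Level ordinary annuity; solve PV = PMT × [(1 − (1+r)^−n)/r] for PMT.
Periodic rate r = 0.046/12 per month; n is counted in months.
With n = 204: PMT = 50,000 / ([(1 − (1+r)^−n)/r]) = €353.74

€353.74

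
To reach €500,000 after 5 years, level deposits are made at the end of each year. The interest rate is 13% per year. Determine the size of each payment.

Level ordinary annuity; solve FV = PMT × [((1+r)^n − 1)/r] for PMT.
Periodic rate r = 0.13 per year.
With n = 5: PMT = 500,000 / ([((1+r)^n − 1)/r]) = €77,157.27

€77,157.27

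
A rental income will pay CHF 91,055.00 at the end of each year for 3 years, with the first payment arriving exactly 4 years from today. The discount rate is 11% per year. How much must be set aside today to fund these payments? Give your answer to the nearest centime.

CHF 162,699.18

Ordinary annuity of 3 payments, first payment at period 4.
Periodic rate r = 0.11 per year.
The ordinary-annuity PV formula values the stream one period before the first payment (period 3); discount that back 3 periods:
PV₀ = 91,055 × [1 − (1+r)^−3] / r × (1+r)^−3 = CHF 162,699.18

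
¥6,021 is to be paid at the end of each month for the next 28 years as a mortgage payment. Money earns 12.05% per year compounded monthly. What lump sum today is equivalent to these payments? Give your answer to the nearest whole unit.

This is an ordinary annuity: 336 payments of ¥6,021 at the end of each month.
Periodic rate r = 0.1205/12 per month; n is counted in months.
PV = PMT × [(1 − (1+r)^−n)/r] = 6,021 × [1 − (1+r)^−336] / r = ¥578,715

¥578,715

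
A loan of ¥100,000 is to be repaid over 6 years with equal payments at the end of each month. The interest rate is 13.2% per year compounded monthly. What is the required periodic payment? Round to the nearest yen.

¥2,018

Level ordinary annuity; solve PV = PMT × [(1 − (1+r)^−n)/r] for PMT.
Periodic rate r = 0.132/12 per month; n is counted in months.
With n = 72: PMT = 100,000 / ([(1 − (1+r)^−n)/r]) = ¥2,018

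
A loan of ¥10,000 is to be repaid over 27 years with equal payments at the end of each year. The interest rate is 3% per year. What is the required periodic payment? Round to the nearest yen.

Level ordinary annuity; solve PV = PMT × [(1 − (1+r)^−n)/r] for PMT.
Periodic rate r = 0.03 per year.
With n = 27: PMT = 10,000 / ([(1 − (1+r)^−n)/r]) = ¥546

¥546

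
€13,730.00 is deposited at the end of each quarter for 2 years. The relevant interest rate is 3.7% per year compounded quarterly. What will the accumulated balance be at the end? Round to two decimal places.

€113,462.62

This is an ordinary annuity: 8 deposits of €13,730.00 at the end of each quarter.
Periodic rate r = 0.037/4 per quarter; n is counted in quarters.
FV = PMT × [((1+r)^n − 1)/r] = 13,730 × [(1+r)^8 − 1] / r = €113,462.62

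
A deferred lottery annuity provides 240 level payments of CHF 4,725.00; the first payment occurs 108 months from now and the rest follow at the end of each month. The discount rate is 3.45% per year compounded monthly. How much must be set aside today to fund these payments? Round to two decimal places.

CHF 601,896.20

Ordinary annuity of 240 payments, first payment at period 108.
Periodic rate r = 0.0345/12 per month; n is counted in months.
The ordinary-annuity PV formula values the stream one period before the first payment (period 107); discount that back 107 periods:
PV₀ = 4,725 × [1 − (1+r)^−240] / r × (1+r)^−107 = CHF 601,896.20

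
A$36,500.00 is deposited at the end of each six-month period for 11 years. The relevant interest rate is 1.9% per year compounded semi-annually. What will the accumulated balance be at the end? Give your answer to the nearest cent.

This is an ordinary annuity: 22 deposits of A$36,500.00 at the end of each six-month period.
Periodic rate r = 0.019/2 per half-year; n is counted in half-years.
FV = PMT × [((1+r)^n − 1)/r] = 36,500 × [(1+r)^22 − 1] / r = A$888,409.16

A$888,409.16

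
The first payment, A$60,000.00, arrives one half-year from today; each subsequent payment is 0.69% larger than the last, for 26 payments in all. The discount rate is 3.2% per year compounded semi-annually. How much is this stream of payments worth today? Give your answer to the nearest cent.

A$1,375,235.51

Periodic rate r = 0.032/2 per half-year; n is counted in half-years.
Growing ordinary annuity: PV = PMT₁ × [1 − ((1+g)/(1+r))^n] / (r − g) = 60,000 × [1 − ((1+0.0069)/(1+r))^26] / (r − 0.0069) = A$1,375,235.51.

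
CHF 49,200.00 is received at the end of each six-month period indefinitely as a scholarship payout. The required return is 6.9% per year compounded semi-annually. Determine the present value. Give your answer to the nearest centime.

Periodic rate r = 0.069/2 per half-year.
Level perpetuity: PV = PMT / r = 49,200 / (0.069/2) = CHF 1,426,086.96.

CHF 1,426,086.96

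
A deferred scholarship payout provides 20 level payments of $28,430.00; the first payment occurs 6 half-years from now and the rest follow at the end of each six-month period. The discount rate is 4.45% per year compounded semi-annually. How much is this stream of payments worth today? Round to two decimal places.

Ordinary annuity of 20 payments, first payment at period 6.
Periodic rate r = 0.0445/2 per half-year; n is counted in half-years.
The ordinary-annuity PV formula values the stream one period before the first payment (period 5); discount that back 5 periods:
PV₀ = 28,430 × [1 − (1+r)^−20] / r × (1+r)^−5 = $407,532.59

$407,532.59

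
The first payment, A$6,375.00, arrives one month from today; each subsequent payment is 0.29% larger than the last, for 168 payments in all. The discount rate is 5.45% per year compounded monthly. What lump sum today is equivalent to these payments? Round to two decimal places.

Periodic rate r = 0.0545/12 per month; n is counted in months.
Growing ordinary annuity: PV = PMT₁ × [1 − ((1+g)/(1+r))^n] / (r − g) = 6,375 × [1 − ((1+0.0029)/(1+r))^168] / (r − 0.0029) = A$932,985.36.

A$932,985.36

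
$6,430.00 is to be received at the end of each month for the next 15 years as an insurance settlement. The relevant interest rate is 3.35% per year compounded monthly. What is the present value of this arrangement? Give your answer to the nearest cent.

$908,783.69

This is an ordinary annuity: 180 payments of $6,430.00 at the end of each month.
Periodic rate r = 0.0335/12 per month; n is counted in months.
PV = PMT × [(1 − (1+r)^−n)/r] = 6,430 × [1 − (1+r)^−180] / r = $908,783.69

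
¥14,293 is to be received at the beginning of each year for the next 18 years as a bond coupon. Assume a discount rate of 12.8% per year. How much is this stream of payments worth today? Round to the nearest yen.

This is an annuity due: 18 payments of ¥14,293 at the beginning of each year.
Periodic rate r = 0.128 per year.
PV = PMT × [(1 − (1+r)^−n)/r] × (1+r) = 14,293 × [1 − (1+r)^−18] / r × (1+r) = ¥111,547

¥111,547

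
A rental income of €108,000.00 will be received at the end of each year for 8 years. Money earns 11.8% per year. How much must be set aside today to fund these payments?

€540,274.92

This is an ordinary annuity: 8 payments of €108,000.00 at the end of each year.
Periodic rate r = 0.118 per year.
PV = PMT × [(1 − (1+r)^−n)/r] = 108,000 × [1 − (1+r)^−8] / r = €540,274.92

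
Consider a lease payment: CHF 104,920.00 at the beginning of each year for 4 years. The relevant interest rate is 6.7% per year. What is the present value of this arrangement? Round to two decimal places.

This is an annuity due: 4 payments of CHF 104,920.00 at the beginning of each year.
Periodic rate r = 0.067 per year.
PV = PMT × [(1 − (1+r)^−n)/r] × (1+r) = 104,920 × [1 − (1+r)^−4] / r × (1+r) = CHF 381,779.43

CHF 381,779.43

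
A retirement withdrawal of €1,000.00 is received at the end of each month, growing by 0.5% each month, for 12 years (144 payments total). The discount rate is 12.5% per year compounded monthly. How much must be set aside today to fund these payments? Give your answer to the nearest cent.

€99,480.29

Periodic rate r = 0.125/12 per month; n is counted in months.
Growing ordinary annuity: PV = PMT₁ × [1 − ((1+g)/(1+r))^n] / (r − g) = 1,000 × [1 − ((1+0.005)/(1+r))^144] / (r − 0.005) = €99,480.29.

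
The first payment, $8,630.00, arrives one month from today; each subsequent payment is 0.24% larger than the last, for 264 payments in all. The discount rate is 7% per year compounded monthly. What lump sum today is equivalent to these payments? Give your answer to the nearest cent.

$1,494,381.98

Periodic rate r = 0.07/12 per month; n is counted in months.
Growing ordinary annuity: PV = PMT₁ × [1 − ((1+g)/(1+r))^n] / (r − g) = 8,630 × [1 − ((1+0.0024)/(1+r))^264] / (r − 0.0024) = $1,494,381.98.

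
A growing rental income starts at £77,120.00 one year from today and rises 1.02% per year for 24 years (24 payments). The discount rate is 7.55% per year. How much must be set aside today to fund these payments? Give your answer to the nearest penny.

Periodic rate r = 0.0755 per year.
Growing ordinary annuity: PV = PMT₁ × [1 − ((1+g)/(1+r))^n] / (r − g) = 77,120 × [1 − ((1+0.0102)/(1+r))^24] / (r − 0.0102) = £918,358.77.

£918,358.77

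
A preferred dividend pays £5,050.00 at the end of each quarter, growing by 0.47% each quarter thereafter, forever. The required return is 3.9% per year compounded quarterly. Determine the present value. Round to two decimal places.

Periodic rate r = 0.039/4 per quarter.
Growing perpetuity (Gordon): PV = PMT₁ / (r − g) = 5,050 / (r − 0.0047) = £1,000,000.00.

£1,000,000.00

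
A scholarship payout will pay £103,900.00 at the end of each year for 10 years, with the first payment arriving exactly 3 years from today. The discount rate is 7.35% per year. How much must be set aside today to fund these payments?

£623,123.12

Ordinary annuity of 10 payments, first payment at period 3.
Periodic rate r = 0.0735 per year.
The ordinary-annuity PV formula values the stream one period before the first payment (period 2); discount that back 2 periods:
PV₀ = 103,900 × [1 − (1+r)^−10] / r × (1+r)^−2 = £623,123.12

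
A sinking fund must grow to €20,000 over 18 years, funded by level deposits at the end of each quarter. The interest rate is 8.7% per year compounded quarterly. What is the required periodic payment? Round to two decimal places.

€117.32

Level ordinary annuity; solve FV = PMT × [((1+r)^n − 1)/r] for PMT.
Periodic rate r = 0.087/4 per quarter; n is counted in quarters.
With n = 72: PMT = 20,000 / ([((1+r)^n − 1)/r]) = €117.32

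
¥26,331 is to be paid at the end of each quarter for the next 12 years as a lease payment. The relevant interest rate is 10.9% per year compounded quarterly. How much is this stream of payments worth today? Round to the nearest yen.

This is an ordinary annuity: 48 payments of ¥26,331 at the end of each quarter.
Periodic rate r = 0.109/4 per quarter; n is counted in quarters.
PV = PMT × [(1 − (1+r)^−n)/r] = 26,331 × [1 − (1+r)^−48] / r = ¥700,420

¥700,420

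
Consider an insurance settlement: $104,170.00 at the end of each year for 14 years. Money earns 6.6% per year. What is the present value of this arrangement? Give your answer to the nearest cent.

$933,276.67

This is an ordinary annuity: 14 payments of $104,170.00 at the end of each year.
Periodic rate r = 0.066 per year.
PV = PMT × [(1 − (1+r)^−n)/r] = 104,170 × [1 − (1+r)^−14] / r = $933,276.67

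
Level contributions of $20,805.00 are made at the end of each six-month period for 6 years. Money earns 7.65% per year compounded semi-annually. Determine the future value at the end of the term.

This is an ordinary annuity: 12 deposits of $20,805.00 at the end of each six-month period.
Periodic rate r = 0.0765/2 per half-year; n is counted in half-years.
FV = PMT × [((1+r)^n − 1)/r] = 20,805 × [(1+r)^12 − 1] / r = $309,492.03

$309,492.03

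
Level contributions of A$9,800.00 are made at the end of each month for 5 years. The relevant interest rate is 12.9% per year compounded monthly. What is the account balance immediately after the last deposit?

A$819,952.30

This is an ordinary annuity: 60 deposits of A$9,800.00 at the end of each month.
Periodic rate r = 0.129/12 per month; n is counted in months.
FV = PMT × [((1+r)^n − 1)/r] = 9,800 × [(1+r)^60 − 1] / r = A$819,952.30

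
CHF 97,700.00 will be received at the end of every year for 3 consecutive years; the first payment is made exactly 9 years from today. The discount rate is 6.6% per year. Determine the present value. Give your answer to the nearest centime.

CHF 154,894.12

Ordinary annuity of 3 payments, first payment at period 9.
Periodic rate r = 0.066 per year.
The ordinary-annuity PV formula values the stream one period before the first payment (period 8); discount that back 8 periods:
PV₀ = 97,700 × [1 − (1+r)^−3] / r × (1+r)^−8 = CHF 154,894.12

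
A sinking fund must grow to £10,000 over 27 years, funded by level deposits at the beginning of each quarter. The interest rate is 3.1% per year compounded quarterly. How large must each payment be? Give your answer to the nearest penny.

Level annuity due; solve FV = PMT × [((1+r)^n − 1)/r] × (1+r) for PMT.
Periodic rate r = 0.031/4 per quarter; n is counted in quarters.
With n = 108: PMT = 10,000 / ([((1+r)^n − 1)/r] × (1+r)) = £59.07

£59.07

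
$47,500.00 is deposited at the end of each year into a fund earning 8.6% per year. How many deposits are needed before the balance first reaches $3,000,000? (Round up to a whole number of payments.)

23 payments

Periodic rate r = 0.086 per year.
Ordinary annuity FV: 3,000,000 = 47,500 × [((1+r)^n − 1)/r].
(1+r)^n = 1 + 3,000,000 × r / 47,500, so n = ln(1 + 3,000,000·r/47,500) / ln(1+r) = 22.56.
Round up to a whole number of payments: n = 23.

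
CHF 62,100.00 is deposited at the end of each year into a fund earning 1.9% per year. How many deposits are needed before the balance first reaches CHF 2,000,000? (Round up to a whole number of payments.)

Periodic rate r = 0.019 per year.
Ordinary annuity FV: 2,000,000 = 62,100 × [((1+r)^n − 1)/r].
(1+r)^n = 1 + 2,000,000 × r / 62,100, so n = ln(1 + 2,000,000·r/62,100) / ln(1+r) = 25.37.
Round up to a whole number of payments: n = 26.

26 payments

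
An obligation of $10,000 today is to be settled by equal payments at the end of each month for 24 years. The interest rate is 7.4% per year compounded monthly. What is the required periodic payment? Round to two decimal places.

$74.32

Level ordinary annuity; solve PV = PMT × [(1 − (1+r)^−n)/r] for PMT.
Periodic rate r = 0.074/12 per month; n is counted in months.
With n = 288: PMT = 10,000 / ([(1 − (1+r)^−n)/r]) = $74.32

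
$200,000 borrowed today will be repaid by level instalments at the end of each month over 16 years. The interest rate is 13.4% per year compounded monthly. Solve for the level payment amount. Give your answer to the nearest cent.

$2,533.81

Level ordinary annuity; solve PV = PMT × [(1 − (1+r)^−n)/r] for PMT.
Periodic rate r = 0.134/12 per month; n is counted in months.
With n = 192: PMT = 200,000 / ([(1 − (1+r)^−n)/r]) = $2,533.81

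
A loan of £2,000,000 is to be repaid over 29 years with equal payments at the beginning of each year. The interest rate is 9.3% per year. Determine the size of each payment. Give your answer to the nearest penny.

£184,143.00

Level annuity due; solve PV = PMT × [(1 − (1+r)^−n)/r] × (1+r) for PMT.
Periodic rate r = 0.093 per year.
With n = 29: PMT = 2,000,000 / ([(1 − (1+r)^−n)/r] × (1+r)) = £184,143.00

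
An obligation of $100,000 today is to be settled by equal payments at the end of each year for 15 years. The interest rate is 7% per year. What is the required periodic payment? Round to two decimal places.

$10,979.46

Level ordinary annuity; solve PV = PMT × [(1 − (1+r)^−n)/r] for PMT.
Periodic rate r = 0.07 per year.
With n = 15: PMT = 100,000 / ([(1 − (1+r)^−n)/r]) = $10,979.46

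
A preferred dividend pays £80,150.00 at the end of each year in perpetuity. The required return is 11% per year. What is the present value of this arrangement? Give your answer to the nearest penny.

£728,636.36

Periodic rate r = 0.11 per year.
Level perpetuity: PV = PMT / r = 80,150 / (0.11) = £728,636.36.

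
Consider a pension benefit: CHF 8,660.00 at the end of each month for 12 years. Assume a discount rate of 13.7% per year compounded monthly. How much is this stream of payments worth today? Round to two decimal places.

This is an ordinary annuity: 144 payments of CHF 8,660.00 at the end of each month.
Periodic rate r = 0.137/12 per month; n is counted in months.
PV = PMT × [(1 − (1+r)^−n)/r] = 8,660 × [1 − (1+r)^−144] / r = CHF 610,614.55

CHF 610,614.55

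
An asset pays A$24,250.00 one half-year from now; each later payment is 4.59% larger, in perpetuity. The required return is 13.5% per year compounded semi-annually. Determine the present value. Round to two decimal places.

A$1,122,685.19

Periodic rate r = 0.135/2 per half-year.
Growing perpetuity (Gordon): PV = PMT₁ / (r − g) = 24,250 / (r − 0.0459) = A$1,122,685.19.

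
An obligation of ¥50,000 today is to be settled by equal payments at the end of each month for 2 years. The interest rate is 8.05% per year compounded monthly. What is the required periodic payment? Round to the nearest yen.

Level ordinary annuity; solve PV = PMT × [(1 − (1+r)^−n)/r] for PMT.
Periodic rate r = 0.0805/12 per month; n is counted in months.
With n = 24: PMT = 50,000 / ([(1 − (1+r)^−n)/r]) = ¥2,263

¥2,263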